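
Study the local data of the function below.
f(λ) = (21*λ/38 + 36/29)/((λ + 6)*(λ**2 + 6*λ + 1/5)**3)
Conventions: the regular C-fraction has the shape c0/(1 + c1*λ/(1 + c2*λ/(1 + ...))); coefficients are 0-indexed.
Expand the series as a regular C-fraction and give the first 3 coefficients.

The regular C-fraction coefficients are [750/29, 40913/456, -559359941/18656328].

Taylor coefficients (expand at 0): a_0 = 750/29, a_1 = -5114125/2204, a_2 = 1833081625/13224.
c0 = a_0 = 750/29. Peel one level at a time: if S = 1 + c*λ/S' with S'(0) = 1, then c is the λ-coefficient of S and S' = c*λ/(S - 1).
S_1 = c0/f = 1 + (40913/456)*λ + (559359941/207936)*λ^2 + ...; c1 = 40913/456.
S_2 = c1*λ/(S_1 - 1) = 1 + (-559359941/18656328)*λ + ...; c2 = -559359941/18656328.


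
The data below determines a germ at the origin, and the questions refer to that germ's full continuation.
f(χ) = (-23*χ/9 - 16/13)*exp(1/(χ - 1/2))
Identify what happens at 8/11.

The point is a regular point.

There is no denominator, hence no pole anywhere.
The essential point of exp(1/(χ - (1/2))) is 1/2, not 8/11.
So the germ continues analytically to 8/11.


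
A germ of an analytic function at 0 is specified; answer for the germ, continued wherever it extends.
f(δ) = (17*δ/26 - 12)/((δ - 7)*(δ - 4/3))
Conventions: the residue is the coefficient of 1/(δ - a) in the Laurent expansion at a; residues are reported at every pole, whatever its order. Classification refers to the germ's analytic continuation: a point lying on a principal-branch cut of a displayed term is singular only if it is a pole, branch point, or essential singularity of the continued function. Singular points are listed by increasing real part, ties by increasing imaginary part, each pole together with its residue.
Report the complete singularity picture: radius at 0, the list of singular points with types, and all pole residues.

Radius of convergence at 0: 4/3.
At 4/3: a pole of order 1; residue 434/221.
At 7: a pole of order 1; residue -579/442.

Denominator factor (δ - 7): pole of order 1 at 7, modulus 7.
Denominator factor (δ - 4/3): pole of order 1 at 4/3, modulus 4/3.
The radius of convergence is the smallest modulus among the singular points: 4/3.
At the order-1 pole 4/3 set g(δ) = (δ - (4/3))*f(δ) = (17*δ/26 - 12)/(δ - 7).
Simple pole: residue = g(a) at a = 4/3, which is 434/221.
At the order-1 pole 7 set g(δ) = (δ - (7))*f(δ) = (17*δ/26 - 12)/(δ - 4/3).
Simple pole: residue = g(a) at a = 7, which is -579/442.
List the singular points by increasing real part (a conjugate pair: the negative imaginary part first).


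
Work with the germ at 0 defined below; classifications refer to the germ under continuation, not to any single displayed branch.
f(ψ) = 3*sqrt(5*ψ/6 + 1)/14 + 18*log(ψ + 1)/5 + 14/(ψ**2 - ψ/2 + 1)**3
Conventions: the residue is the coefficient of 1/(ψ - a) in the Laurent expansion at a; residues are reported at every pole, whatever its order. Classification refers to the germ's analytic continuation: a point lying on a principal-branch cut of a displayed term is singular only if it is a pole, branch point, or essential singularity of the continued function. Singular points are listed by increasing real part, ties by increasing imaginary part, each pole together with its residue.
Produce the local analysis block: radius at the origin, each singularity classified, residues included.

Radius of convergence at 0: 1.
At -6/5: an algebraic (square-root) branch point.
At -1: a logarithmic branch point.
At (1/4) - ((1/4)*sqrt(15))*i: a pole of order 3; residue ((896/1125)*sqrt(15))*i.
At (1/4) + ((1/4)*sqrt(15))*i: a pole of order 3; residue -((896/1125)*sqrt(15))*i.

Denominator factor (ψ**2 - ψ/2 + 1)^3: discriminant -15/4, complex-conjugate roots (1/4) + ((1/4)*sqrt(15))*i and (1/4) - ((1/4)*sqrt(15))*i; poles of order 3, moduli 1 and 1.
Branch term (18/5)*log(1 - ψ/(-1)): its argument vanishes at ψ = -1, a logarithmic branch point, modulus 1.
Branch term (3/14)*sqrt(1 - ψ/(-6/5)): its argument vanishes at ψ = -6/5, a square-root branch point, modulus 6/5.
The radius of convergence is the smallest modulus among the singular points: 1.
The branch terms are analytic at (1/4) - ((1/4)*sqrt(15))*i and contribute nothing to the residue; only the rational part matters.
The factor ψ**2 - ψ/2 + 1 splits as (ψ - a)(ψ - a') with a = (1/4) - ((1/4)*sqrt(15))*i, a' = (1/4) + ((1/4)*sqrt(15))*i. At the order-3 pole a set g(ψ) = (ψ - a)^3*(rational part) = [14] / (ψ - a')^3.
Order-3 pole: residue = g''(a)/2; g''((1/4) - ((1/4)*sqrt(15))*i) = ((1792/1125)*sqrt(15))*i, so the residue is ((896/1125)*sqrt(15))*i.
The branch terms are analytic at (1/4) + ((1/4)*sqrt(15))*i and contribute nothing to the residue; only the rational part matters.
The factor ψ**2 - ψ/2 + 1 splits as (ψ - a)(ψ - a') with a = (1/4) + ((1/4)*sqrt(15))*i, a' = (1/4) - ((1/4)*sqrt(15))*i. At the order-3 pole a set g(ψ) = (ψ - a)^3*(rational part) = [14] / (ψ - a')^3.
Order-3 pole: residue = g''(a)/2; g''((1/4) + ((1/4)*sqrt(15))*i) = -((1792/1125)*sqrt(15))*i, so the residue is -((896/1125)*sqrt(15))*i.
List the singular points by increasing real part (a conjugate pair: the negative imaginary part first).


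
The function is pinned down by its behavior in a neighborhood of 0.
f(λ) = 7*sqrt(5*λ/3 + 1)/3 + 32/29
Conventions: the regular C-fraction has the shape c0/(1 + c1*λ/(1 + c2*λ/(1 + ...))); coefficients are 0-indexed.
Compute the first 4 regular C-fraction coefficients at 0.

Taylor coefficients (expand at 0): a_0 = 299/87, a_1 = 35/18, a_2 = -175/216, a_3 = 875/1296.
c0 = a_0 = 299/87. Peel one level at a time: if S = 1 + c*λ/S' with S'(0) = 1, then c is the λ-coefficient of S and S' = c*λ/(S - 1).
S_1 = c0/f = 1 + (-1015/1794)*λ + (1192625/2145624)*λ^2 + ...; c1 = -1015/1794.
S_2 = c1*λ/(S_1 - 1) = 1 + (1175/1196)*λ + (-25/144)*λ^2 + ...; c2 = 1175/1196.
S_3 = c2*λ/(S_2 - 1) = 1 + (299/1692)*λ + ...; c3 = 299/1692.

The regular C-fraction coefficients are [299/87, -1015/1794, 1175/1196, 299/1692].


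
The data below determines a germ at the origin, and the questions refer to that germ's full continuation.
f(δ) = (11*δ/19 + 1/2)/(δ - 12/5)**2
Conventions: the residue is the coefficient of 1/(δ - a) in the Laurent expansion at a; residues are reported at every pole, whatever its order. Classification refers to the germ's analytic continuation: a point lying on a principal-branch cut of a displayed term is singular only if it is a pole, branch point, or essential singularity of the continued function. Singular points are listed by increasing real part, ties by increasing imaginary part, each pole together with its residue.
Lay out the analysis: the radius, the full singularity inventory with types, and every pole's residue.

Radius of convergence at 0: 12/5.
At 12/5: a pole of order 2; residue 11/19.

Denominator factor (δ - 12/5)^2: pole of order 2 at 12/5, modulus 12/5.
The radius of convergence is the smallest modulus among the singular points: 12/5.
At the order-2 pole 12/5 set g(δ) = (δ - (12/5))^2*f(δ) = 11*δ/19 + 1/2.
Order-2 pole: residue = g'(a); g'(12/5) = 11/19, so the residue is 11/19.


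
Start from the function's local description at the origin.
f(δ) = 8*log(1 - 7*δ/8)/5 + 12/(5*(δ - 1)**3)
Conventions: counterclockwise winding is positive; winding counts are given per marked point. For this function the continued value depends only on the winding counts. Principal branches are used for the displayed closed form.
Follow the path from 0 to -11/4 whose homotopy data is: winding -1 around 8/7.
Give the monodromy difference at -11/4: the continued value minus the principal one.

The rational part is single-valued and drops out of the difference; each branch term changes only by its own monodromy.
(8/5)*log(1 - δ/(8/7)): each positive loop around 8/7 adds 2*pi*i to the log, so winding -1 contributes (8/5)*(-1)*2*pi*i = -(16/5)*pi*i.
Summing the contributions at δ = -11/4 gives -(16/5)*pi*i.

Continued minus principal equals -(16/5)*pi*i.


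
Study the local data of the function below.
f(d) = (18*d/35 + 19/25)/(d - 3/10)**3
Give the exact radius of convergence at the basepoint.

The radius of convergence is 3/10.

Denominator factor (d - 3/10)^3: pole of order 3 at 3/10, modulus 3/10.
The radius of convergence is the smallest modulus among the singular points: 3/10.


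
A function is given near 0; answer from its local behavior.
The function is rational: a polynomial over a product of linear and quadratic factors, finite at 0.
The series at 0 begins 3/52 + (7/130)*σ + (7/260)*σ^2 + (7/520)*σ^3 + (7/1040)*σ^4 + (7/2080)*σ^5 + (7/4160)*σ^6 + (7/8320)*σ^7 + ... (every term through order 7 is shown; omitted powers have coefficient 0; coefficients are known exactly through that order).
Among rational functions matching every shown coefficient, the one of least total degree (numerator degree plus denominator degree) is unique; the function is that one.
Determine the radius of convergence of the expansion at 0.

The radius of convergence is 2.

No rational of total degree below 2 reproduces all 8 coefficients; solving the [1/1] Pade equations on them gives f(σ) = (-σ/20 - 3/26)/(σ - 2), whose expansion matches every shown term.
Denominator factor (σ - 2): pole of order 1 at 2, modulus 2.
The radius of convergence is the smallest modulus among the singular points: 2.


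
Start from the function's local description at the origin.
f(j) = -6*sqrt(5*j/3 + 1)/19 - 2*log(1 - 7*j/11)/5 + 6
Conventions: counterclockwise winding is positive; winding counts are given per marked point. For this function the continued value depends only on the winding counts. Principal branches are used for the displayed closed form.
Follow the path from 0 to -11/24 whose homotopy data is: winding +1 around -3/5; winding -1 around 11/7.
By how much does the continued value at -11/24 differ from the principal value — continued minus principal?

Continued minus principal equals ((1/19)*sqrt(34)) + ((4/5)*pi)*i.

The rational part is single-valued and drops out of the difference; each branch term changes only by its own monodromy.
(-2/5)*log(1 - j/(11/7)): each positive loop around 11/7 adds 2*pi*i to the log, so winding -1 contributes (-2/5)*(-1)*2*pi*i = (4/5)*pi*i.
(-6/19)*sqrt(1 - j/(-3/5)): winding +1 is odd, the square root flips sign, contributing -2*(-6/19)*sqrt(1 - (-11/24)/(-3/5)) = -2*(-6/19)*sqrt(17/72) = (1/19)*sqrt(34).
Summing the contributions at j = -11/24 gives ((1/19)*sqrt(34)) + ((4/5)*pi)*i.


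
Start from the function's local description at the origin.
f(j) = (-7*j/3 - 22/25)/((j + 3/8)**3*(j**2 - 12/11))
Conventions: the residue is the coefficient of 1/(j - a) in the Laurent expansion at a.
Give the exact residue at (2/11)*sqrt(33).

The factor j**2 - 12/11 splits as (j - a)(j - a') with a = (2/11)*sqrt(33), a' = -(2/11)*sqrt(33). At the order-1 pole a set g(j) = (j - a)*f(j) = [(-7*j/3 - 22/25)/(j + 3/8)**3] / (j - a').
Simple pole: residue = g(a) at a = (2/11)*sqrt(33), which is 481336064/499030515 - (1980315392/7485457725)*sqrt(33).

The residue is 481336064/499030515 - (1980315392/7485457725)*sqrt(33).


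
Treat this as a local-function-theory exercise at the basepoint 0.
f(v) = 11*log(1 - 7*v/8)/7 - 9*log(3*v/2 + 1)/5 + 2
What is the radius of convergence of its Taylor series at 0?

The radius of convergence is 2/3.

Branch term (-9/5)*log(1 - v/(-2/3)): its argument vanishes at v = -2/3, a logarithmic branch point, modulus 2/3.
Branch term (11/7)*log(1 - v/(8/7)): its argument vanishes at v = 8/7, a logarithmic branch point, modulus 8/7.
The radius of convergence is the smallest modulus among the singular points: 2/3.


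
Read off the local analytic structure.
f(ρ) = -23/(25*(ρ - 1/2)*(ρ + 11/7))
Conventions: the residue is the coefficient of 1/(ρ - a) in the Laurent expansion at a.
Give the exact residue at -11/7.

The residue is 322/725.

At the order-1 pole -11/7 set g(ρ) = (ρ - (-11/7))*f(ρ) = -23/(25*(ρ - 1/2)).
Simple pole: residue = g(a) at a = -11/7, which is 322/725.


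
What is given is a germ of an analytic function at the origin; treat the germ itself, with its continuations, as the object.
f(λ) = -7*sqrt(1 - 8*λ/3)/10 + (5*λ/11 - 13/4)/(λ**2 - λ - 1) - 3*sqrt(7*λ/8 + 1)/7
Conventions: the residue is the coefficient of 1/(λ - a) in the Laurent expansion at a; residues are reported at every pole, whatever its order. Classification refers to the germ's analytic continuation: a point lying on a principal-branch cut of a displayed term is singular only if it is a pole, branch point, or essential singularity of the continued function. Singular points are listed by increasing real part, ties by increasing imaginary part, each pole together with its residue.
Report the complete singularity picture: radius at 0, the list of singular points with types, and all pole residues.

Denominator factor (λ**2 - λ - 1): discriminant 5, real irrational roots 1/2 + (1/2)*sqrt(5) and 1/2 - (1/2)*sqrt(5); poles of order 1, moduli 1/2 + (1/2)*sqrt(5) and -1/2 + (1/2)*sqrt(5).
Branch term (-3/7)*sqrt(1 - λ/(-8/7)): its argument vanishes at λ = -8/7, a square-root branch point, modulus 8/7.
Branch term (-7/10)*sqrt(1 - λ/(3/8)): its argument vanishes at λ = 3/8, a square-root branch point, modulus 3/8.
The radius of convergence is the smallest modulus among the singular points: 3/8.
The branch terms are analytic at 1/2 - (1/2)*sqrt(5) and contribute nothing to the residue; only the rational part matters.
The factor λ**2 - λ - 1 splits as (λ - a)(λ - a') with a = 1/2 - (1/2)*sqrt(5), a' = 1/2 + (1/2)*sqrt(5). At the order-1 pole a set g(λ) = (λ - a)*(rational part) = [5*λ/11 - 13/4] / (λ - a').
Simple pole: residue = g(a) at a = 1/2 - (1/2)*sqrt(5), which is 5/22 + (133/220)*sqrt(5).
The branch terms are analytic at 1/2 + (1/2)*sqrt(5) and contribute nothing to the residue; only the rational part matters.
The factor λ**2 - λ - 1 splits as (λ - a)(λ - a') with a = 1/2 + (1/2)*sqrt(5), a' = 1/2 - (1/2)*sqrt(5). At the order-1 pole a set g(λ) = (λ - a)*(rational part) = [5*λ/11 - 13/4] / (λ - a').
Simple pole: residue = g(a) at a = 1/2 + (1/2)*sqrt(5), which is 5/22 - (133/220)*sqrt(5).
List the singular points by increasing real part (a conjugate pair: the negative imaginary part first).

Radius of convergence at 0: 3/8.
At -8/7: an algebraic (square-root) branch point.
At 1/2 - (1/2)*sqrt(5): a pole of order 1; residue 5/22 + (133/220)*sqrt(5).
At 3/8: an algebraic (square-root) branch point.
At 1/2 + (1/2)*sqrt(5): a pole of order 1; residue 5/22 - (133/220)*sqrt(5).


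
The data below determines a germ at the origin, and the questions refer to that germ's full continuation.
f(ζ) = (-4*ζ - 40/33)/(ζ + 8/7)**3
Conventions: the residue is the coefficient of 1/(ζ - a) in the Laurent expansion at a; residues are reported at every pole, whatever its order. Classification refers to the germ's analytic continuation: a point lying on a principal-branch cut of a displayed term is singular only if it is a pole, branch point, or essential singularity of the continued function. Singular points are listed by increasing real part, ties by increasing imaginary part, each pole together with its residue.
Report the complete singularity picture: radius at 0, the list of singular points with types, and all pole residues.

Denominator factor (ζ + 8/7)^3: pole of order 3 at -8/7, modulus 8/7.
The radius of convergence is the smallest modulus among the singular points: 8/7.
At the order-3 pole -8/7 set g(ζ) = (ζ - (-8/7))^3*f(ζ) = -4*ζ - 40/33.
Order-3 pole: residue = g''(a)/2; g''(-8/7) = 0, so the residue is 0.

Radius of convergence at 0: 8/7.
At -8/7: a pole of order 3; residue 0.


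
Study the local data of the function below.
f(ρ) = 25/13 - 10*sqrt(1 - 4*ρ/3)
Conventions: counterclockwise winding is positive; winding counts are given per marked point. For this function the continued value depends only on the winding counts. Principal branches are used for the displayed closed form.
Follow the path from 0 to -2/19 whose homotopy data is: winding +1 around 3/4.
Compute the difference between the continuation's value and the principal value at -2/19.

Continued minus principal equals (20/57)*sqrt(3705).

The rational part is single-valued and drops out of the difference; each branch term changes only by its own monodromy.
(-10)*sqrt(1 - ρ/(3/4)): winding +1 is odd, the square root flips sign, contributing -2*(-10)*sqrt(1 - (-2/19)/(3/4)) = -2*(-10)*sqrt(65/57) = (20/57)*sqrt(3705).
Summing the contributions at ρ = -2/19 gives (20/57)*sqrt(3705).


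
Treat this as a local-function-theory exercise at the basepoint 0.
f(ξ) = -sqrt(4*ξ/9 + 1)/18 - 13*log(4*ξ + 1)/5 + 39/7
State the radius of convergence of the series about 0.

The radius of convergence is 1/4.

Branch term (-13/5)*log(1 - ξ/(-1/4)): its argument vanishes at ξ = -1/4, a logarithmic branch point, modulus 1/4.
Branch term (-1/18)*sqrt(1 - ξ/(-9/4)): its argument vanishes at ξ = -9/4, a square-root branch point, modulus 9/4.
The radius of convergence is the smallest modulus among the singular points: 1/4.


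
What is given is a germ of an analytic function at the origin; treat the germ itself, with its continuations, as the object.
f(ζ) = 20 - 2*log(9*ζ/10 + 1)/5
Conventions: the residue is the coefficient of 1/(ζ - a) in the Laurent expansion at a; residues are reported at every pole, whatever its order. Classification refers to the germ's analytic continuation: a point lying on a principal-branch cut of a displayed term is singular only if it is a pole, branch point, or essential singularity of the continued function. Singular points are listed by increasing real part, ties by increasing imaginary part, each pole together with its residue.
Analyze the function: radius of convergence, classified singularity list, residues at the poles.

Branch term (-2/5)*log(1 - ζ/(-10/9)): its argument vanishes at ζ = -10/9, a logarithmic branch point, modulus 10/9.
The radius of convergence is the smallest modulus among the singular points: 10/9.

Radius of convergence at 0: 10/9.
At -10/9: a logarithmic branch point.


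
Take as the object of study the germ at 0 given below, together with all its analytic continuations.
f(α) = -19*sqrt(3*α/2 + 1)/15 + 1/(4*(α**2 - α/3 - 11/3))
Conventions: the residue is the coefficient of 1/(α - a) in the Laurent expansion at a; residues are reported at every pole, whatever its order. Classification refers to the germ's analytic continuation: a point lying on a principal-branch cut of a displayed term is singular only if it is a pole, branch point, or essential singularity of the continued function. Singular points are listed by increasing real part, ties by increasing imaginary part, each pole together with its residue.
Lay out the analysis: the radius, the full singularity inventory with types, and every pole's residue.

Radius of convergence at 0: 2/3.
At 1/6 - (1/6)*sqrt(133): a pole of order 1; residue -(3/532)*sqrt(133).
At -2/3: an algebraic (square-root) branch point.
At 1/6 + (1/6)*sqrt(133): a pole of order 1; residue (3/532)*sqrt(133).

Denominator factor (α**2 - α/3 - 11/3): discriminant 133/9, real irrational roots 1/6 + (1/6)*sqrt(133) and 1/6 - (1/6)*sqrt(133); poles of order 1, moduli 1/6 + (1/6)*sqrt(133) and -1/6 + (1/6)*sqrt(133).
Branch term (-19/15)*sqrt(1 - α/(-2/3)): its argument vanishes at α = -2/3, a square-root branch point, modulus 2/3.
The radius of convergence is the smallest modulus among the singular points: 2/3.
The branch term is analytic at 1/6 - (1/6)*sqrt(133) and contributes nothing to the residue; only the rational part matters.
The factor α**2 - α/3 - 11/3 splits as (α - a)(α - a') with a = 1/6 - (1/6)*sqrt(133), a' = 1/6 + (1/6)*sqrt(133). At the order-1 pole a set g(α) = (α - a)*(rational part) = [1/4] / (α - a').
Simple pole: residue = g(a) at a = 1/6 - (1/6)*sqrt(133), which is -(3/532)*sqrt(133).
The branch term is analytic at 1/6 + (1/6)*sqrt(133) and contributes nothing to the residue; only the rational part matters.
The factor α**2 - α/3 - 11/3 splits as (α - a)(α - a') with a = 1/6 + (1/6)*sqrt(133), a' = 1/6 - (1/6)*sqrt(133). At the order-1 pole a set g(α) = (α - a)*(rational part) = [1/4] / (α - a').
Simple pole: residue = g(a) at a = 1/6 + (1/6)*sqrt(133), which is (3/532)*sqrt(133).
List the singular points by increasing real part (a conjugate pair: the negative imaginary part first).


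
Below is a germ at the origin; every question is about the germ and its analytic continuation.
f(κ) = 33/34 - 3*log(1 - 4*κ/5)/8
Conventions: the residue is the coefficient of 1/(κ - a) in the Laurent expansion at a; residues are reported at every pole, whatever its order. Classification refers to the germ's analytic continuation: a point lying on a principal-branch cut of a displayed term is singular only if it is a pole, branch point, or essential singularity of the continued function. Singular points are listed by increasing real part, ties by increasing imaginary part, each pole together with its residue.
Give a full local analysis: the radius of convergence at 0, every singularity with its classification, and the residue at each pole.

Branch term (-3/8)*log(1 - κ/(5/4)): its argument vanishes at κ = 5/4, a logarithmic branch point, modulus 5/4.
The radius of convergence is the smallest modulus among the singular points: 5/4.

Radius of convergence at 0: 5/4.
At 5/4: a logarithmic branch point.


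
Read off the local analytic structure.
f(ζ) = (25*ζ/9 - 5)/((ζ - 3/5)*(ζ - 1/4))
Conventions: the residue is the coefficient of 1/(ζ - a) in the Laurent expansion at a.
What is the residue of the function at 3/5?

At the order-1 pole 3/5 set g(ζ) = (ζ - (3/5))*f(ζ) = (25*ζ/9 - 5)/(ζ - 1/4).
Simple pole: residue = g(a) at a = 3/5, which is -200/21.

The residue is -200/21.


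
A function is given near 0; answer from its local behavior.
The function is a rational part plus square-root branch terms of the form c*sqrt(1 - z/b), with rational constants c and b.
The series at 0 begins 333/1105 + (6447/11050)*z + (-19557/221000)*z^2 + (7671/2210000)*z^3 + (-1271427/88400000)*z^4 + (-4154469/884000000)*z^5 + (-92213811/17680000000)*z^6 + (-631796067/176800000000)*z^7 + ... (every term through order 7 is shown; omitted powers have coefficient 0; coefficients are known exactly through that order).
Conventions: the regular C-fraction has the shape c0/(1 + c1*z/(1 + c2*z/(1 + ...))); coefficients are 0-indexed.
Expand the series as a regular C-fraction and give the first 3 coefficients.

The regular C-fraction coefficients are [333/1105, -2149/1110, 9960011/4770780].

Taylor coefficients (read off): a_0 = 333/1105, a_1 = 6447/11050, a_2 = -19557/221000.
c0 = a_0 = 333/1105. Peel one level at a time: if S = 1 + c*z/S' with S'(0) = 1, then c is the z-coefficient of S and S' = c*z/(S - 1).
S_1 = c0/f = 1 + (-2149/1110)*z + (9960011/2464200)*z^2 + ...; c1 = -2149/1110.
S_2 = c1*z/(S_1 - 1) = 1 + (9960011/4770780)*z + ...; c2 = 9960011/4770780.


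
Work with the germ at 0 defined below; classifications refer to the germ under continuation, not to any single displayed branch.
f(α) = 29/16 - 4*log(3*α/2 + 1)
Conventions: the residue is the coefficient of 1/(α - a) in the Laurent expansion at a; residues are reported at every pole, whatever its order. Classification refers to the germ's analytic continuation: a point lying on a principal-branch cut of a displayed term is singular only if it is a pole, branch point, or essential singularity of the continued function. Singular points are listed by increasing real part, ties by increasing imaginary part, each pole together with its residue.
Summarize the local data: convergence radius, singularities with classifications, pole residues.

Radius of convergence at 0: 2/3.
At -2/3: a logarithmic branch point.

Branch term (-4)*log(1 - α/(-2/3)): its argument vanishes at α = -2/3, a logarithmic branch point, modulus 2/3.
The radius of convergence is the smallest modulus among the singular points: 2/3.


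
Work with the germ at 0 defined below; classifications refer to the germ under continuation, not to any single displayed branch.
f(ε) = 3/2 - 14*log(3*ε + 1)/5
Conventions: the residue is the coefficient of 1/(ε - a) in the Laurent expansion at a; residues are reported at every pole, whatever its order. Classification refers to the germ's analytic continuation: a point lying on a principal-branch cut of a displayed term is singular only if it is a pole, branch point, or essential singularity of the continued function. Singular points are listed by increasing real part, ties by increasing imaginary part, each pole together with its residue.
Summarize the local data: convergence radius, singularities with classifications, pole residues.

Radius of convergence at 0: 1/3.
At -1/3: a logarithmic branch point.

Branch term (-14/5)*log(1 - ε/(-1/3)): its argument vanishes at ε = -1/3, a logarithmic branch point, modulus 1/3.
The radius of convergence is the smallest modulus among the singular points: 1/3.


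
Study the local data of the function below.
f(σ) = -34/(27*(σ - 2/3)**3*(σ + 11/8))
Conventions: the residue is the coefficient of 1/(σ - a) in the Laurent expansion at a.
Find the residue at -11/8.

At the order-1 pole -11/8 set g(σ) = (σ - (-11/8))*f(σ) = -34/(27*(σ - 2/3)**3).
Simple pole: residue = g(a) at a = -11/8, which is 17408/117649.

The residue is 17408/117649.


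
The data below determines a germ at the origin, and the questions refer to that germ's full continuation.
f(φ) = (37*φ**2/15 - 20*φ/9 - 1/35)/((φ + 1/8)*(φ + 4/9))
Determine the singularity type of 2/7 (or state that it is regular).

The point is a regular point.

Denominator factors: φ + 4/9 = 46/63 at φ = 2/7; φ + 1/8 = 23/56 at φ = 2/7 — none vanishes.
So the germ continues analytically to 2/7.


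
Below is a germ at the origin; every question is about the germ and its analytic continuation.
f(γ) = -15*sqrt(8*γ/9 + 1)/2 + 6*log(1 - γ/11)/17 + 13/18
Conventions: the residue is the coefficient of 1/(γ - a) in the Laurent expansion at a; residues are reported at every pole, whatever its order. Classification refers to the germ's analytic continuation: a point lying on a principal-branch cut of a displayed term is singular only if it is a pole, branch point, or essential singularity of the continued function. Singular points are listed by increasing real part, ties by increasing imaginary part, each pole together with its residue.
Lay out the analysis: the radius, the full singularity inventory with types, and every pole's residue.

Radius of convergence at 0: 9/8.
At -9/8: an algebraic (square-root) branch point.
At 11: a logarithmic branch point.

Branch term (6/17)*log(1 - γ/(11)): its argument vanishes at γ = 11, a logarithmic branch point, modulus 11.
Branch term (-15/2)*sqrt(1 - γ/(-9/8)): its argument vanishes at γ = -9/8, a square-root branch point, modulus 9/8.
The radius of convergence is the smallest modulus among the singular points: 9/8.
List the singular points by increasing real part (a conjugate pair: the negative imaginary part first).


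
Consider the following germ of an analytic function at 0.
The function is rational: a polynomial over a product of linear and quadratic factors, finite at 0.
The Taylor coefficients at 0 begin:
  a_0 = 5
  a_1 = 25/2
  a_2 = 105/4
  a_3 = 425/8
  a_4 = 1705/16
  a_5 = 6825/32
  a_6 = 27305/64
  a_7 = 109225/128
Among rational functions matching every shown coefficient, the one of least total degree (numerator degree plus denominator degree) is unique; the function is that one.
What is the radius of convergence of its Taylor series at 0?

No rational of total degree below 2 reproduces all 8 coefficients; solving the [0/2] Pade equations on them gives f(κ) = 5/((κ - 2)*(κ - 1/2)), whose expansion matches every shown term.
Denominator factor (κ - 1/2): pole of order 1 at 1/2, modulus 1/2.
Denominator factor (κ - 2): pole of order 1 at 2, modulus 2.
The radius of convergence is the smallest modulus among the singular points: 1/2.

The radius of convergence is 1/2.


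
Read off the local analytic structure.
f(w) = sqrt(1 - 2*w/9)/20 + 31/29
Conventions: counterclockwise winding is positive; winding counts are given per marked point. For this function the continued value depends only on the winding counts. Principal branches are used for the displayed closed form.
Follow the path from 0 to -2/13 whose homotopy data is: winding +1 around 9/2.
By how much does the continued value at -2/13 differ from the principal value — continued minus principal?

The rational part is single-valued and drops out of the difference; each branch term changes only by its own monodromy.
(1/20)*sqrt(1 - w/(9/2)): winding +1 is odd, the square root flips sign, contributing -2*(1/20)*sqrt(1 - (-2/13)/(9/2)) = -2*(1/20)*sqrt(121/117) = -(11/390)*sqrt(13).
Summing the contributions at w = -2/13 gives -(11/390)*sqrt(13).

Continued minus principal equals -(11/390)*sqrt(13).


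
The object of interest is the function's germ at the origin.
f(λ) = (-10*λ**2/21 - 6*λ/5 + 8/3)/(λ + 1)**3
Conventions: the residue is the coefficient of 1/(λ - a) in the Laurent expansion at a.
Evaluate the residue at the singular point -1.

The residue is -10/21.

At the order-3 pole -1 set g(λ) = (λ - (-1))^3*f(λ) = -10*λ**2/21 - 6*λ/5 + 8/3.
Order-3 pole: residue = g''(a)/2; g''(-1) = -20/21, so the residue is -10/21.


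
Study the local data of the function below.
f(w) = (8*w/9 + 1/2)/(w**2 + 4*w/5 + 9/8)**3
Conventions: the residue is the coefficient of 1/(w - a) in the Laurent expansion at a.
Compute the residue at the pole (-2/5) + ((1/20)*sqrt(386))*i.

The factor w**2 + 4*w/5 + 9/8 splits as (w - a)(w - a') with a = (-2/5) + ((1/20)*sqrt(386))*i, a' = (-2/5) - ((1/20)*sqrt(386))*i. At the order-3 pole a set g(w) = (w - a)^3*f(w) = [8*w/9 + 1/2] / (w - a')^3.
Order-3 pole: residue = g''(a)/2; g''((-2/5) + ((1/20)*sqrt(386))*i) = -((65000/21567171)*sqrt(386))*i, so the residue is -((32500/21567171)*sqrt(386))*i.

The residue is -((32500/21567171)*sqrt(386))*i.


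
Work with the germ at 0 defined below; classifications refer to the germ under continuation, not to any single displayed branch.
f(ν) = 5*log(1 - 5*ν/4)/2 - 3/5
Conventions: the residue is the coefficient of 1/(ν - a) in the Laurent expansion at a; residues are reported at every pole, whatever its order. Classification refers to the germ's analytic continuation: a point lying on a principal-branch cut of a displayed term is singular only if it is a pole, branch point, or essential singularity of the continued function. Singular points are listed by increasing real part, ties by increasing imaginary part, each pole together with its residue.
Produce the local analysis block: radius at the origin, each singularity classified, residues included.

Radius of convergence at 0: 4/5.
At 4/5: a logarithmic branch point.

Branch term (5/2)*log(1 - ν/(4/5)): its argument vanishes at ν = 4/5, a logarithmic branch point, modulus 4/5.
The radius of convergence is the smallest modulus among the singular points: 4/5.


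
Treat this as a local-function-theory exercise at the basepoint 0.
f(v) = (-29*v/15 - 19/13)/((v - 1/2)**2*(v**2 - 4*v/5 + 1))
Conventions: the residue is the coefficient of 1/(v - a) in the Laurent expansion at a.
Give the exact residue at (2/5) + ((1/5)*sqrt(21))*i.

The residue is (3010/3757) - ((85010/236691)*sqrt(21))*i.


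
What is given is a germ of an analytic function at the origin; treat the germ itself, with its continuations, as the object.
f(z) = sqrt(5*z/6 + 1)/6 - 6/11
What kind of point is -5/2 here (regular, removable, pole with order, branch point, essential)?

The point is a regular point.

There is no denominator, hence no pole anywhere.
Branch term sqrt(1 - z/(-6/5)): argument at -5/2 is -13/12, nonzero, so -5/2 is not its branch point (a point on a principal cut is still regular for the continued germ).
So the germ continues analytically to -5/2.


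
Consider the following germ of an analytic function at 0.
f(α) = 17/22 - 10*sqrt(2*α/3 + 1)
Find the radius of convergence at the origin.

Branch term (-10)*sqrt(1 - α/(-3/2)): its argument vanishes at α = -3/2, a square-root branch point, modulus 3/2.
The radius of convergence is the smallest modulus among the singular points: 3/2.

The radius of convergence is 3/2.


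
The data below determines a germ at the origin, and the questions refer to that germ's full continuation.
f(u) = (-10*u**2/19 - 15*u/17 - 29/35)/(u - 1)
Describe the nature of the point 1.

The denominator factor u - 1 vanishes at 1 and appears to the power 1; the numerator there equals -25292/11305, nonzero, and no other factor vanishes.
Hence a pole whose order is the multiplicity, 1.

The point is a pole of order 1.


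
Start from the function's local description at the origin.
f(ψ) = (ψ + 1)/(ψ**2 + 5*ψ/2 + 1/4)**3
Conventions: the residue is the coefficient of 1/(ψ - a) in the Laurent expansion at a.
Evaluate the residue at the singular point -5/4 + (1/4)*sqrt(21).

The factor ψ**2 + 5*ψ/2 + 1/4 splits as (ψ - a)(ψ - a') with a = -5/4 + (1/4)*sqrt(21), a' = -5/4 - (1/4)*sqrt(21). At the order-3 pole a set g(ψ) = (ψ - a)^3*f(ψ) = [ψ + 1] / (ψ - a')^3.
Order-3 pole: residue = g''(a)/2; g''(-5/4 + (1/4)*sqrt(21)) = -(32/3087)*sqrt(21), so the residue is -(16/3087)*sqrt(21).

The residue is -(16/3087)*sqrt(21).


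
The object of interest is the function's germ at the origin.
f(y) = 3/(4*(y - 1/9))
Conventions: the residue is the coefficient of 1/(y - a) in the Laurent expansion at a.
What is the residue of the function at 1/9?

The residue is 3/4.

At the order-1 pole 1/9 set g(y) = (y - (1/9))*f(y) = 3/4.
Simple pole: residue = g(a) at a = 1/9, which is 3/4.


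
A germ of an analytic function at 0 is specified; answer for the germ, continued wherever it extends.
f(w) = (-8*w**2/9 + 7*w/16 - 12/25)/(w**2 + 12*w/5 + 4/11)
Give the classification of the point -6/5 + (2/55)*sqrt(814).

The point is a pole of order 1.

The denominator factor w**2 + 12*w/5 + 4/11 vanishes at -6/5 + (2/55)*sqrt(814) and appears to the power 1; the numerator there equals -64187/19800 + (617/6600)*sqrt(814), nonzero, and no other factor vanishes.
Hence a pole whose order is the multiplicity, 1.


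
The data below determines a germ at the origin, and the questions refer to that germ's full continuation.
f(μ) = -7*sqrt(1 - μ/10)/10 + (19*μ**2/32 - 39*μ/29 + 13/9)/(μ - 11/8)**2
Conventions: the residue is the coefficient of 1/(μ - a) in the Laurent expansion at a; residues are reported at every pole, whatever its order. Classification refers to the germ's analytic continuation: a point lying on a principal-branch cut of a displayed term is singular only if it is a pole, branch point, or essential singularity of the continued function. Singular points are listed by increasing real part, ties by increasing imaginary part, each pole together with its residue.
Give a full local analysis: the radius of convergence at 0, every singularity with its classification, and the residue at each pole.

Radius of convergence at 0: 11/8.
At 11/8: a pole of order 2; residue 1069/3712.
At 10: an algebraic (square-root) branch point.

Denominator factor (μ - 11/8)^2: pole of order 2 at 11/8, modulus 11/8.
Branch term (-7/10)*sqrt(1 - μ/(10)): its argument vanishes at μ = 10, a square-root branch point, modulus 10.
The radius of convergence is the smallest modulus among the singular points: 11/8.
The branch term is analytic at 11/8 and contributes nothing to the residue; only the rational part matters.
At the order-2 pole 11/8 set g(μ) = (μ - (11/8))^2*(rational part) = 19*μ**2/32 - 39*μ/29 + 13/9.
Order-2 pole: residue = g'(a); g'(11/8) = 1069/3712, so the residue is 1069/3712.
List the singular points by increasing real part (a conjugate pair: the negative imaginary part first).


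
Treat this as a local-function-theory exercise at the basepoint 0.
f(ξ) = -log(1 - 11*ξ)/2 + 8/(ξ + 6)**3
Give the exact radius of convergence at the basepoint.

Denominator factor (ξ + 6)^3: pole of order 3 at -6, modulus 6.
Branch term (-1/2)*log(1 - ξ/(1/11)): its argument vanishes at ξ = 1/11, a logarithmic branch point, modulus 1/11.
The radius of convergence is the smallest modulus among the singular points: 1/11.

The radius of convergence is 1/11.


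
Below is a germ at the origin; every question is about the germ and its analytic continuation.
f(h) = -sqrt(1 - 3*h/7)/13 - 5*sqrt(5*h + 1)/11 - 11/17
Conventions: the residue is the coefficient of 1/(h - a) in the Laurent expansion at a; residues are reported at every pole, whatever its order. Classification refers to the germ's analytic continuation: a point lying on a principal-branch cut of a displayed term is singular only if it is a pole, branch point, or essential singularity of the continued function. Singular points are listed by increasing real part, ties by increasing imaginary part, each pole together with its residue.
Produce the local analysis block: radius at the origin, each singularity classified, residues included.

Radius of convergence at 0: 1/5.
At -1/5: an algebraic (square-root) branch point.
At 7/3: an algebraic (square-root) branch point.

Branch term (-5/11)*sqrt(1 - h/(-1/5)): its argument vanishes at h = -1/5, a square-root branch point, modulus 1/5.
Branch term (-1/13)*sqrt(1 - h/(7/3)): its argument vanishes at h = 7/3, a square-root branch point, modulus 7/3.
The radius of convergence is the smallest modulus among the singular points: 1/5.
List the singular points by increasing real part (a conjugate pair: the negative imaginary part first).


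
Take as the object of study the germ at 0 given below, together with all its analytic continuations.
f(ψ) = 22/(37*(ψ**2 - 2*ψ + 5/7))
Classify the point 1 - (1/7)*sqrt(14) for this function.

The denominator factor ψ**2 - 2*ψ + 5/7 vanishes at 1 - (1/7)*sqrt(14) and appears to the power 1; the numerator there equals 22/37, nonzero, and no other factor vanishes.
Hence a pole whose order is the multiplicity, 1.

The point is a pole of order 1.


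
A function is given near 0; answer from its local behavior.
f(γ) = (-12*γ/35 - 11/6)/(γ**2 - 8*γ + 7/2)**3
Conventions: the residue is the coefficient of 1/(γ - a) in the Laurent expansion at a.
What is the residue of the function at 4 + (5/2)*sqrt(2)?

The factor γ**2 - 8*γ + 7/2 splits as (γ - a)(γ - a') with a = 4 + (5/2)*sqrt(2), a' = 4 - (5/2)*sqrt(2). At the order-3 pole a set g(γ) = (γ - a)^3*f(γ) = [-12*γ/35 - 11/6] / (γ - a')^3.
Order-3 pole: residue = g''(a)/2; g''(4 + (5/2)*sqrt(2)) = -(673/437500)*sqrt(2), so the residue is -(673/875000)*sqrt(2).

The residue is -(673/875000)*sqrt(2).


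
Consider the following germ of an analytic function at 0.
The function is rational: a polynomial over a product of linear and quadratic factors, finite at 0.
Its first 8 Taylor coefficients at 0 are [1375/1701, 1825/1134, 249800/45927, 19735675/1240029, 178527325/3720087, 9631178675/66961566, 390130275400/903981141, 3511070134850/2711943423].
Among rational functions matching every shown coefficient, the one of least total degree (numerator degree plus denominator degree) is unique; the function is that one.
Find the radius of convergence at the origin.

The radius of convergence is 1/3.

No rational of total degree below 5 reproduces all 8 coefficients; solving the [1/4] Pade equations on them gives f(κ) = (-31*κ/30 - 11/7)/((κ - 1/3)*(κ + 9/5)**3), whose expansion matches every shown term.
Denominator factor (κ + 9/5)^3: pole of order 3 at -9/5, modulus 9/5.
Denominator factor (κ - 1/3): pole of order 1 at 1/3, modulus 1/3.
The radius of convergence is the smallest modulus among the singular points: 1/3.


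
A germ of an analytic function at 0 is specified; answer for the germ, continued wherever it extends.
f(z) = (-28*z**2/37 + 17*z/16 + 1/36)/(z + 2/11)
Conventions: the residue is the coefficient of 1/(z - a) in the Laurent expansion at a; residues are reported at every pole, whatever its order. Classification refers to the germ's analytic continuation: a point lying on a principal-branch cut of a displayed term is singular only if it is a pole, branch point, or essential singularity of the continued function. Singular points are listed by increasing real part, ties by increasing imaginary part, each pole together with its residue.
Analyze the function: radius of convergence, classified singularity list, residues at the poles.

Radius of convergence at 0: 2/11.
At -2/11: a pole of order 1; residue -61381/322344.

Denominator factor (z + 2/11): pole of order 1 at -2/11, modulus 2/11.
The radius of convergence is the smallest modulus among the singular points: 2/11.
At the order-1 pole -2/11 set g(z) = (z - (-2/11))*f(z) = -28*z**2/37 + 17*z/16 + 1/36.
Simple pole: residue = g(a) at a = -2/11, which is -61381/322344.
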